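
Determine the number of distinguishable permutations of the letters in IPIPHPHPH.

IPIPHPHPH has 9 letters with H appearing 3 times, I appearing twice, and P appearing 4 times.
Dividing 9! = 362880 by 4!·3!·2! = 288 for the repeated letters gives 1260.

1260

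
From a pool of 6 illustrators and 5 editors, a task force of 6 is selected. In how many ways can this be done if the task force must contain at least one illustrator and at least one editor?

461

Unrestricted: C(11,6) = 462 ways to pick any 6 of the 11.
Subtract selections that omit an entire group: no illustrators → C(5,6) = 0; no editors → C(6,6) = 1.
Both groups omitted at once is impossible, so 462 − 1 = 461.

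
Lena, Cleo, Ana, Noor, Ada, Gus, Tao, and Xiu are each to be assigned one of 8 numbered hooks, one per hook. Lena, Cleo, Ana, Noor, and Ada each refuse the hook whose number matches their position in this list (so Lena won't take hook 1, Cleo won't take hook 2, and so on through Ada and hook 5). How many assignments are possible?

Let Aᵢ (for 1 ≤ i ≤ 5) be the placements that put person i in their forbidden hook. Any j of these fix j positions, leaving (8−j)! ways to fill the rest, and there are C(5,j) ways to pick which j.
By inclusion–exclusion, the number of valid placements is Σ_{j=0}^{5} (−1)^j C(5,j)·(8−j)!.
Computing: 40320 − 25200 + 7200 − 1200 + 120 − 6 = 21234.

21234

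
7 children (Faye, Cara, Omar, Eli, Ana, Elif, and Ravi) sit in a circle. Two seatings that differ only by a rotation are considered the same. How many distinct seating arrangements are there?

Around a circle, 7 distinct people have 7!/7 = (6)! = 720 rotationally distinct seatings.

720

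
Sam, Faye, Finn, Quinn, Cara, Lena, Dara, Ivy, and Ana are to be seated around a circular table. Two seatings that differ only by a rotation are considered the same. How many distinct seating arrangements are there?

40320

Fix one person's seat to break rotational symmetry; the remaining 8 people can be arranged in (8)! = 40320 ways.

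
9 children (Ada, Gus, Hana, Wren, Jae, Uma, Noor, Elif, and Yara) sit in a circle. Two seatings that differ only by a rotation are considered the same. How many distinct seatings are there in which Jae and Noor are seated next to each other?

10080

Treat {Jae, Noor} as one unit (2 internal orders) and seat the resulting 8 units around the table: (7)! circular arrangements.
So 2 × (7)! = 2 × 5040 = 10080.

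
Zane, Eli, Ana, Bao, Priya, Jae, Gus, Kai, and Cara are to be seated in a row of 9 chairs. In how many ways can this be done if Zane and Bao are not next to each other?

Of the 9! = 362880 arrangements, those with Zane and Bao adjacent number 2 × 8! = 80640 (treat the pair as a block with 2 internal orders).
So 362880 − 80640 = 282240 arrangements keep them apart.

282240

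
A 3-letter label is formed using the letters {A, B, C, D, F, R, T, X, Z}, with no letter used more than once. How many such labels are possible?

504

This is a permutation of 3 out of 9: P(9,3) = 9!/6!.
9 × 8 × 7 = 504.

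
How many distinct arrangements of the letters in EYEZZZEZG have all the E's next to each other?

Treat the 3 copies of E as a single block. The multiset to arrange is then {EEE, G, Y, Z, Z, Z, Z}, 7 items in all.
That gives (7)!/(4!) = 210 arrangements.

210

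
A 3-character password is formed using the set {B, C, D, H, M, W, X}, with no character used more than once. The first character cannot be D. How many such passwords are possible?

180

The first character has 7−1 = 6 choices (anything except D).
The remaining 2 characters are filled from the other 6 symbols without repetition: 6 × 5 = 30.
Total: 6 × 30 = 180.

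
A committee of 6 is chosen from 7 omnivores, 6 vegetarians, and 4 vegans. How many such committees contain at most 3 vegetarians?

Split by how many vegetarians are chosen (0 through 3).
Sum: C(6,0)·C(11,6) + C(6,1)·C(11,5) + C(6,2)·C(11,4) + C(6,3)·C(11,3) = 462 + 2772 + 4950 + 3300 = 11484.

11484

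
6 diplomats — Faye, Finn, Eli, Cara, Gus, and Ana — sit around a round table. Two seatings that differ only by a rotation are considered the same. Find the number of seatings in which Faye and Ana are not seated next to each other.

All circular seatings of 6 people number (5)! = 120.
Those with Faye next to Ana: fuse the pair into one unit and seat 5 units around a circle — 2·(4)! = 48.
Subtracting, 120 − 48 = 72.

72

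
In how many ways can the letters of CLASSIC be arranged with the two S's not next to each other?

Total arrangements of CLASSIC: 7!/(2!·2!) = 1260.
If the two S's are adjacent, glue them into one block, leaving 6 items to arrange: (6)!/(2!) = 360 ways.
Subtracting, 1260 − 360 = 900 arrangements keep the S's apart.

900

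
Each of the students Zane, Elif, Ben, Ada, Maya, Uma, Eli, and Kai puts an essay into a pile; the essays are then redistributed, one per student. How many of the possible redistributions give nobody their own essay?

14833

Let Aᵢ be the assignments in which student i gets their own essay. We want the size of the complement of A₁∪…∪A_8.
By inclusion–exclusion this is Σ_{j=0}^{8} (−1)^j C(8,j)·(8−j)!.
Computing: 40320 − 40320 + 20160 − 6720 + 1680 − 336 + 56 − 8 + 1 = 14833.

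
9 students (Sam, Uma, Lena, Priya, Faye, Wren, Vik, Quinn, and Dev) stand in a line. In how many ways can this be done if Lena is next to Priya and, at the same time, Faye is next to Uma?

20160

Treat {Lena,Priya} as one block (2 orders) and {Faye,Uma} as another (2 orders).
That leaves 7 units to arrange: 2 × 2 × 7! = 4 × 5040 = 20160.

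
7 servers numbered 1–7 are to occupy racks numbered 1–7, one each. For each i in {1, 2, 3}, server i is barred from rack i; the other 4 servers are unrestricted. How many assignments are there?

3216

Let Aᵢ (for i ∈ {1, 2, 3}) be the placements that put server i in its forbidden rack. Any j of these fix j positions, leaving (7−j)! ways to fill the rest, and there are C(3,j) ways to pick which j.
By inclusion–exclusion, the number of valid placements is Σ_{j=0}^{3} (−1)^j C(3,j)·(7−j)!.
Computing: 5040 − 2160 + 360 − 24 = 3216.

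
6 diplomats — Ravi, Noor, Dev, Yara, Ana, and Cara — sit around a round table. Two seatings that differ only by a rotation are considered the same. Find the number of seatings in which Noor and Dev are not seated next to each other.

All circular seatings of 6 people number (5)! = 120.
Seatings with Noor beside Dev: treat them as a block with 2 internal orders, giving 2 × (4)! = 48.
Subtracting, 120 − 48 = 72.

72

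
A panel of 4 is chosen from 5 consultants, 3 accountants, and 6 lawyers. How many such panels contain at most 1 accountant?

Split by how many accountants are chosen (0 through 1).
Sum: C(3,0)·C(11,4) + C(3,1)·C(11,3) = 330 + 495 = 825.

825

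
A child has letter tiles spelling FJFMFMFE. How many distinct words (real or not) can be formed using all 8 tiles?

Letter multiplicities in FJFMFMFE: E×1, F×4, J×1, M×2.
The number of distinct arrangements is 8!/(4!·2!) = 40320/48 = 840.

840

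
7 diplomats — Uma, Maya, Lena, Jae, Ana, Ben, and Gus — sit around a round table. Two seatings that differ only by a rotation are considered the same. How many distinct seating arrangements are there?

720

Seat Uma anywhere (absorbing the rotational symmetry), then permute the other 6: (6)! = 720.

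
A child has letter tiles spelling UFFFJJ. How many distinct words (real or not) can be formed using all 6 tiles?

60

The 6 letters of UFFFJJ have repeats: F appearing 3 times and J appearing twice.
Dividing 6! = 720 by 3!·2! = 12 for the repeated letters gives 60.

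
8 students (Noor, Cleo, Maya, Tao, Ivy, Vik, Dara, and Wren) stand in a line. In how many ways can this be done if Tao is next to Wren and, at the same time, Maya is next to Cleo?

Treat {Tao,Wren} as one block (2 orders) and {Maya,Cleo} as another (2 orders).
That leaves 6 units to arrange: 2 × 2 × 6! = 4 × 720 = 2880.

2880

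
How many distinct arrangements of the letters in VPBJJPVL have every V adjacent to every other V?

Treat the 2 copies of V as a single block. The multiset to arrange is then {VV, B, J, J, L, P, P}, 7 items in all.
That gives (7)!/(2!·2!) = 1260 arrangements.

1260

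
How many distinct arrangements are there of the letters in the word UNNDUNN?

105

UNNDUNN has 7 letters with N appearing 4 times and U appearing twice.
Dividing 7! = 5040 by 4!·2! = 48 for the repeated letters gives 105.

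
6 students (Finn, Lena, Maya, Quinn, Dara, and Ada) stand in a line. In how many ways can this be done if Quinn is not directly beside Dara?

There are 6! = 720 arrangements in all. If Quinn and Dara are adjacent, merging them into one block gives 2·(5)! = 240 arrangements.
Complementary counting: 720 − 240 = 480.

480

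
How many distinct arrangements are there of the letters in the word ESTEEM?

120

Letter multiplicities in ESTEEM: E×3, M×1, S×1, T×1.
The number of distinct arrangements is 6!/(3!) = 720/6 = 120.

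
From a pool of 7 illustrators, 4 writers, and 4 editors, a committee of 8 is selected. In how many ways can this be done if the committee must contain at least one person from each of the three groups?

6104

Total 8-person selections from all 15: C(15,8) = 6435.
Selections missing a whole group: no illustrators → C(8,8) = 1; no writers → C(11,8) = 165; no editors → C(11,8) = 165.
Add back selections omitting two groups (i.e. drawn from a single group): C(7,8) + C(4,8) + C(4,8) = 0.
By inclusion–exclusion: 6435 − 331 + 0 = 6104.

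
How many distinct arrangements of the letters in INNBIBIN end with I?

Fix I in the last position and arrange the remaining 7 letters.
Those 7 letters have B appearing twice, I appearing twice, and N appearing 3 times, giving (7)!/(3!·2!·2!) = 210.

210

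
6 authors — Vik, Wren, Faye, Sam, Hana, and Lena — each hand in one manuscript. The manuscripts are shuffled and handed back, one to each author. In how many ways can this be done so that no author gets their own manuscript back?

Let Aᵢ be the assignments in which author i gets their own manuscript. We want the size of the complement of A₁∪…∪A_6.
By inclusion–exclusion this is Σ_{j=0}^{6} (−1)^j C(6,j)·(6−j)!.
Computing: 720 − 720 + 360 − 120 + 30 − 6 + 1 = 265.

265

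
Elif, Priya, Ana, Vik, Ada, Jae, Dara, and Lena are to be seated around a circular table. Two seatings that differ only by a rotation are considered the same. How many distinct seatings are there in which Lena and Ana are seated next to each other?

1440

Glue Lena and Ana into a block (2 internal orders). Seating 7 units around a circle gives (6)! arrangements.
So 2 × (6)! = 2 × 720 = 1440.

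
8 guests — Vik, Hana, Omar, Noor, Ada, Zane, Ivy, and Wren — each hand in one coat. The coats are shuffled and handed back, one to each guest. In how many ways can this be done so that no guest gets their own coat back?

Let Aᵢ be the assignments in which guest i gets their own coat. We want the size of the complement of A₁∪…∪A_8.
By inclusion–exclusion this is Σ_{j=0}^{8} (−1)^j C(8,j)·(8−j)!.
Computing: 40320 − 40320 + 20160 − 6720 + 1680 − 336 + 56 − 8 + 1 = 14833.

14833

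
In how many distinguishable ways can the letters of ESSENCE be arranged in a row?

420

ESSENCE has 7 letters with E appearing 3 times and S appearing twice.
So there are 7! / (3!·2!) = 420 distinguishable arrangements.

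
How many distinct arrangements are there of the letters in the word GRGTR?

30

GRGTR has 5 letters with G appearing twice and R appearing twice.
So there are 5! / (2!·2!) = 30 distinguishable arrangements.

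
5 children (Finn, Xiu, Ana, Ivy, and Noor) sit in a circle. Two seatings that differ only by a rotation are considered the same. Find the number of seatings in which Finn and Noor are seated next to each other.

12

Glue Finn and Noor into a block (2 internal orders). Seating 4 units around a circle gives (3)! arrangements.
So 2 × (3)! = 2 × 6 = 12.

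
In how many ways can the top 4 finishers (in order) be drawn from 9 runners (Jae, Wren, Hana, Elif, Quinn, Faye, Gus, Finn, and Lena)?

This is an ordered selection of 4 from 9: P(9,4).
That gives 9 × 8 × 7 × 6 = 3024.

3024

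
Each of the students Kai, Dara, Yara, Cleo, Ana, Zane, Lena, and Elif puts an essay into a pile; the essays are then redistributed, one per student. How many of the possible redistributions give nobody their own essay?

14833

Count assignments avoiding every fixed point. For any j of the 8 students fixed to their own essay, the other 8−j can be arranged in (8−j)! ways.
By inclusion–exclusion this is Σ_{j=0}^{8} (−1)^j C(8,j)·(8−j)!.
Computing: 40320 − 40320 + 20160 − 6720 + 1680 − 336 + 56 − 8 + 1 = 14833.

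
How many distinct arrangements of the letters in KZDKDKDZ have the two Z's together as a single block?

Treat the 2 copies of Z as a single block. The multiset to arrange is then {ZZ, D, D, D, K, K, K}, 7 items in all.
That gives (7)!/(3!·3!) = 140 arrangements.

140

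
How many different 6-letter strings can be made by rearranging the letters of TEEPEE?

30

Letter multiplicities in TEEPEE: E×4, P×1, T×1.
Dividing 6! = 720 by 4! = 24 for the repeated letters gives 30.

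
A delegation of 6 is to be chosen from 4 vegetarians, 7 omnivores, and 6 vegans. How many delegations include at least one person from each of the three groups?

Unrestricted: C(17,6) = 12376 ways to pick any 6 of the 17.
Subtract selections that omit an entire group: no vegetarians → C(13,6) = 1716; no omnivores → C(10,6) = 210; no vegans → C(11,6) = 462.
Add back selections omitting two groups (i.e. drawn from a single group): C(4,6) + C(7,6) + C(6,6) = 8.
By inclusion–exclusion: 12376 − 2388 + 8 = 9996.

9996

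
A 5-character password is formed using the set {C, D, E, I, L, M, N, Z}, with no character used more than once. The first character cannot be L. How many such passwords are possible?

The first character has 8−1 = 7 choices (anything except L).
The remaining 4 characters are filled from the other 7 symbols without repetition: 7 × 6 × 5 × 4 = 840.
Total: 7 × 840 = 5880.

5880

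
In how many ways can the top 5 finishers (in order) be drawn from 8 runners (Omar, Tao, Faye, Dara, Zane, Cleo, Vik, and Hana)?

This is an ordered selection of 5 from 8: P(8,5).
That gives 8 × 7 × 6 × 5 × 4 = 6720.

6720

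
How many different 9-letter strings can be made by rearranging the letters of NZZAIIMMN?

The 9 letters of NZZAIIMMN have repeats: I appearing twice, M appearing twice, N appearing twice, and Z appearing twice.
The number of distinct arrangements is 9!/(2!·2!·2!·2!) = 362880/16 = 22680.

22680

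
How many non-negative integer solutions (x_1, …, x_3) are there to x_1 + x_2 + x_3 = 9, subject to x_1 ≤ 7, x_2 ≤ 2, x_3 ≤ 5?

Without the upper bounds there are C(11,2) = 55 ways to split 9 among 3 variables.
Subtract solutions that violate a single cap (substitute x_i' = x_i − (cap_i+1)): x_1 ≥ 8 gives C(3,2) = 3; x_2 ≥ 3 gives C(8,2) = 28; x_3 ≥ 6 gives C(5,2) = 10. Together 41.
Add back pairs where two caps are both exceeded: 0 + 0 + 1 = 1.
By inclusion–exclusion the count is 55 − 41 + 1 = 15.

15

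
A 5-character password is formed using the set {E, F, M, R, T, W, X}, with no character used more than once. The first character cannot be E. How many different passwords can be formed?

The first character has 7−1 = 6 choices (anything except E).
The remaining 4 characters are filled from the other 6 symbols without repetition: 6 × 5 × 4 × 3 = 360.
Total: 6 × 360 = 2160.

2160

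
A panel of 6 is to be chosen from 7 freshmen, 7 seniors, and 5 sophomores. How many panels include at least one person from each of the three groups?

Total 6-person selections from all 19: C(19,6) = 27132.
Subtract selections that omit an entire group: no freshmen → C(12,6) = 924; no seniors → C(12,6) = 924; no sophomores → C(14,6) = 3003.
Add back selections omitting two groups (i.e. drawn from a single group): C(7,6) + C(7,6) + C(5,6) = 14.
By inclusion–exclusion: 27132 − 4851 + 14 = 22295.

22295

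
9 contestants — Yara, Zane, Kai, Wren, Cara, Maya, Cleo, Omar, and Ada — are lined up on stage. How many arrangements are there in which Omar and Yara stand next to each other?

Place the 7 others and the Omar-Yara pair as 8 objects in a line; the pair has 2 internal arrangements.
That gives 2 × 8! = 2 × 40320 = 80640.

80640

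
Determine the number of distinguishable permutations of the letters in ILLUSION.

10080

The 8 letters of ILLUSION have repeats: I appearing twice and L appearing twice.
So there are 8! / (2!·2!) = 10080 distinguishable arrangements.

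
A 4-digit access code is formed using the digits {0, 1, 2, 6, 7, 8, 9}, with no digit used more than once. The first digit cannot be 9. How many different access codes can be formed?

720

The first digit has 7−1 = 6 choices (anything except 9).
The remaining 3 digits are filled from the other 6 symbols without repetition: 6 × 5 × 4 = 120.
Total: 6 × 120 = 720.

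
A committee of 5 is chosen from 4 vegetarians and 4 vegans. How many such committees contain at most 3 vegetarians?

Split by how many vegetarians are chosen (0 through 3).
Sum: C(4,0)·C(4,5) + C(4,1)·C(4,4) + C(4,2)·C(4,3) + C(4,3)·C(4,2) = 0 + 4 + 24 + 24 = 52.

52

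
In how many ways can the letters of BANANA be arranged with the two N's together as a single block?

20

Treat the 2 copies of N as a single block. The multiset to arrange is then {NN, A, A, A, B}, 5 items in all.
That gives (5)!/(3!) = 20 arrangements.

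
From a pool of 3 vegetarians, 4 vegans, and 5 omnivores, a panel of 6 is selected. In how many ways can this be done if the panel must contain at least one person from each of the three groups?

805

With no constraint there are C(12,6) = 924 possible selections.
Selections missing a whole group: no vegetarians → C(9,6) = 84; no vegans → C(8,6) = 28; no omnivores → C(7,6) = 7.
Add back selections omitting two groups (i.e. drawn from a single group): C(3,6) + C(4,6) + C(5,6) = 0.
By inclusion–exclusion: 924 − 119 + 0 = 805.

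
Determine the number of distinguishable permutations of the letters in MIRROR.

120

Letter multiplicities in MIRROR: I×1, M×1, O×1, R×3.
So there are 6! / (3!) = 120 distinguishable arrangements.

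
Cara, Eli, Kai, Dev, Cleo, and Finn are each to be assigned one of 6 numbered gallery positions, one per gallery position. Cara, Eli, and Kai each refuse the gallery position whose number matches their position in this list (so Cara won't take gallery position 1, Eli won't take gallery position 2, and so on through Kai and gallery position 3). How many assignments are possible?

Let Aᵢ (for i ∈ {1, 2, 3}) be the placements that put person i in their forbidden gallery position. Any j of these fix j positions, leaving (6−j)! ways to fill the rest, and there are C(3,j) ways to pick which j.
By inclusion–exclusion, the number of valid placements is Σ_{j=0}^{3} (−1)^j C(3,j)·(6−j)!.
Computing: 720 − 360 + 72 − 6 = 426.

426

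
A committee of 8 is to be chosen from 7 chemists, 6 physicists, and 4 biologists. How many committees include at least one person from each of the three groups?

22813

Unrestricted: C(17,8) = 24310 ways to pick any 8 of the 17.
Subtract selections that omit an entire group: no chemists → C(10,8) = 45; no physicists → C(11,8) = 165; no biologists → C(13,8) = 1287.
Add back selections omitting two groups (i.e. drawn from a single group): C(7,8) + C(6,8) + C(4,8) = 0.
By inclusion–exclusion: 24310 − 1497 + 0 = 22813.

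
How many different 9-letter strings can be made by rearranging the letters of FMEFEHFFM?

3780

Letter multiplicities in FMEFEHFFM: E×2, F×4, H×1, M×2.
The number of distinct arrangements is 9!/(4!·2!·2!) = 362880/96 = 3780.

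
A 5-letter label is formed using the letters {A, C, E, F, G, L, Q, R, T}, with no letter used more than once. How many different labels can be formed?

This is a permutation of 5 out of 9: P(9,5) = 9!/4!.
9 × 8 × 7 × 6 × 5 = 15120.

15120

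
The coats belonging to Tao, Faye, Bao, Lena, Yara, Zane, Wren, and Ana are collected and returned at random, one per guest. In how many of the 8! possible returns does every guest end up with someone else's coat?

14833

Let Aᵢ be the assignments in which guest i gets their own coat. We want the size of the complement of A₁∪…∪A_8.
By inclusion–exclusion this is Σ_{j=0}^{8} (−1)^j C(8,j)·(8−j)!.
Computing: 40320 − 40320 + 20160 − 6720 + 1680 − 336 + 56 − 8 + 1 = 14833.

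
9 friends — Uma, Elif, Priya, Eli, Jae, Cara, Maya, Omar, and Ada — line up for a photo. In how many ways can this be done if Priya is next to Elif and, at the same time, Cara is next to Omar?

Treat {Priya,Elif} as one block (2 orders) and {Cara,Omar} as another (2 orders).
That leaves 7 units to arrange: 2 × 2 × 7! = 4 × 5040 = 20160.

20160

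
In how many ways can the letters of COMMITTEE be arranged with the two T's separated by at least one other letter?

35280

There are 9!/(2!·2!·2!) = 45360 arrangements of COMMITTEE in total.
Arrangements with the T's together: treat TT as one letter, giving (8)!/(2!·2!) = 10080.
Subtracting, 45360 − 10080 = 35280 arrangements keep the T's apart.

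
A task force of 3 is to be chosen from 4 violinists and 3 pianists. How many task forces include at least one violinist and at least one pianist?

30

Unrestricted: C(7,3) = 35 ways to pick any 3 of the 7.
Selections missing a whole group: no violinists → C(3,3) = 1; no pianists → C(4,3) = 4.
Both groups omitted at once is impossible, so 35 − 5 = 30.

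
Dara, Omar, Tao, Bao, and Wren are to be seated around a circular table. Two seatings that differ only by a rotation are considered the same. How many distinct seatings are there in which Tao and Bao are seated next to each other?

Glue Tao and Bao into a block (2 internal orders). Seating 4 units around a circle gives (3)! arrangements.
So 2 × (3)! = 2 × 6 = 12.

12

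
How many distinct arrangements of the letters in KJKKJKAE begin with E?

105

Fix E in the first position and arrange the remaining 7 letters.
Those 7 letters have J appearing twice and K appearing 4 times, giving (7)!/(4!·2!) = 105.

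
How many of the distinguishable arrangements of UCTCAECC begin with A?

With the first slot taken by A, it remains to arrange the other 7 letters (UCTCECC).
Those 7 letters have C appearing 4 times, giving (7)!/(4!) = 210.

210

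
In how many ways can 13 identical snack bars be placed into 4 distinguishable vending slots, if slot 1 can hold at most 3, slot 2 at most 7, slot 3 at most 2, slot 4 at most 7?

54

Ignoring the caps, the number of non-negative solutions to x_1+…+x_4 = 13 is C(16,3) = 560.
Subtract solutions that violate a single cap (substitute x_i' = x_i − (cap_i+1)): x_1 ≥ 4 gives C(12,3) = 220; x_2 ≥ 8 gives C(8,3) = 56; x_3 ≥ 3 gives C(13,3) = 286; x_4 ≥ 8 gives C(8,3) = 56. Together 618.
Add back pairs where two caps are both exceeded: 4 + 84 + 4 + 10 + 0 + 10 = 112.
By inclusion–exclusion the count is 560 − 618 + 112 = 54.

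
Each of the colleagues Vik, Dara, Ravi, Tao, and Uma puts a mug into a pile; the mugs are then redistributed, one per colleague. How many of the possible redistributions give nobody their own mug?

44

Count assignments avoiding every fixed point. For any j of the 5 colleagues fixed to their own mug, the other 5−j can be arranged in (5−j)! ways.
By inclusion–exclusion this is Σ_{j=0}^{5} (−1)^j C(5,j)·(5−j)!.
Computing: 120 − 120 + 60 − 20 + 5 − 1 = 44.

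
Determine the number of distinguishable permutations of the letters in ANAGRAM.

840

The 7 letters of ANAGRAM have repeats: A appearing 3 times.
The number of distinct arrangements is 7!/(3!) = 5040/6 = 840.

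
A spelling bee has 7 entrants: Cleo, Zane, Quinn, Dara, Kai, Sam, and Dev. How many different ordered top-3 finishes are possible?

210

There are 7 choices for 1st place, 6 for 2nd, and 5 for 3rd.
That gives 7 × 6 × 5 = 210.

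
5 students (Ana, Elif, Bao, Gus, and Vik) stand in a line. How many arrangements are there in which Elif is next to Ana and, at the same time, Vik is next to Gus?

Treat {Elif,Ana} as one block (2 orders) and {Vik,Gus} as another (2 orders).
That leaves 3 units to arrange: 2 × 2 × 3! = 4 × 6 = 24.

24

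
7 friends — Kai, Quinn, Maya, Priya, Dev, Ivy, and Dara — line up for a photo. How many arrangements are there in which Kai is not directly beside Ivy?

3600

Of the 7! = 5040 arrangements, those with Kai and Ivy adjacent number 2 × 6! = 1440 (treat the pair as a block with 2 internal orders).
So 5040 − 1440 = 3600 arrangements keep them apart.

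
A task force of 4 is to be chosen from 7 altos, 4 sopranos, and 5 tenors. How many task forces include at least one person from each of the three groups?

Total 4-person selections from all 16: C(16,4) = 1820.
Subtract selections that omit an entire group: no altos → C(9,4) = 126; no sopranos → C(12,4) = 495; no tenors → C(11,4) = 330.
Add back selections omitting two groups (i.e. drawn from a single group): C(7,4) + C(4,4) + C(5,4) = 41.
By inclusion–exclusion: 1820 − 951 + 41 = 910.

910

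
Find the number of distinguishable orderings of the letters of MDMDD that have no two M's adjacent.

Total arrangements of MDMDD: 5!/(3!·2!) = 10.
Arrangements with the M's together: treat MM as one letter, giving (4)!/(3!) = 4.
Hence 10 − 4 = 6.

6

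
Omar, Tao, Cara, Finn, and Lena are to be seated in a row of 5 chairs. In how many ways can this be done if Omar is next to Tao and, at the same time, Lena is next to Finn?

24

Treat {Omar,Tao} as one block (2 orders) and {Lena,Finn} as another (2 orders).
That leaves 3 units to arrange: 2 × 2 × 3! = 4 × 6 = 24.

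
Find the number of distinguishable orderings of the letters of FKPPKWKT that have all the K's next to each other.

Treat the 3 copies of K as a single block. The multiset to arrange is then {KKK, F, P, P, T, W}, 6 items in all.
That gives (6)!/(2!) = 360 arrangements.

360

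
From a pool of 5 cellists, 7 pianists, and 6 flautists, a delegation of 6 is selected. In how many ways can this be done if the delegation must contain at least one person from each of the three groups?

15470

Total 6-person selections from all 18: C(18,6) = 18564.
Selections missing a whole group: no cellists → C(13,6) = 1716; no pianists → C(11,6) = 462; no flautists → C(12,6) = 924.
Add back selections omitting two groups (i.e. drawn from a single group): C(5,6) + C(7,6) + C(6,6) = 8.
By inclusion–exclusion: 18564 − 3102 + 8 = 15470.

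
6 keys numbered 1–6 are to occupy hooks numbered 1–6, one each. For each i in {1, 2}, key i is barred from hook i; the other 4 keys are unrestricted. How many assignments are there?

504

Let Aᵢ (for i ∈ {1, 2}) be the placements that put key i in its forbidden hook. Any j of these fix j positions, leaving (6−j)! ways to fill the rest, and there are C(2,j) ways to pick which j.
By inclusion–exclusion, the number of valid placements is Σ_{j=0}^{2} (−1)^j C(2,j)·(6−j)!.
Computing: 720 − 240 + 24 = 504.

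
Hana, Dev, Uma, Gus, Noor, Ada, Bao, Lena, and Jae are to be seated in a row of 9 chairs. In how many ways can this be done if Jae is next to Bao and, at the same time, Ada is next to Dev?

20160

Treat {Jae,Bao} as one block (2 orders) and {Ada,Dev} as another (2 orders).
That leaves 7 units to arrange: 2 × 2 × 7! = 4 × 5040 = 20160.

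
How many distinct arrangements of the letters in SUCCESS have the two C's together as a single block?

120

Treat the 2 copies of C as a single block. The multiset to arrange is then {CC, E, S, S, S, U}, 6 items in all.
That gives (6)!/(3!) = 120 arrangements.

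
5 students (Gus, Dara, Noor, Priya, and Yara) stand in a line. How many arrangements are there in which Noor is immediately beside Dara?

48

Place the 3 others and the Noor-Dara pair as 4 objects in a line; the pair has 2 internal arrangements.
That gives 2 × 4! = 2 × 24 = 48.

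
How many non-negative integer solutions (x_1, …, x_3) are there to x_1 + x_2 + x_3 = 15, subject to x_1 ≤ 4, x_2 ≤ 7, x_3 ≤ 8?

15

Without the upper bounds there are C(17,2) = 136 ways to split 15 among 3 variables.
Subtract solutions that violate a single cap (substitute x_i' = x_i − (cap_i+1)): x_1 ≥ 5 gives C(12,2) = 66; x_2 ≥ 8 gives C(9,2) = 36; x_3 ≥ 9 gives C(8,2) = 28. Together 130.
Add back pairs where two caps are both exceeded: 6 + 3 + 0 = 9.
By inclusion–exclusion the count is 136 − 130 + 9 = 15.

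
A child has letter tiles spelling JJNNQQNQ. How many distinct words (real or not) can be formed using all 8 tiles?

The 8 letters of JJNNQQNQ have repeats: J appearing twice, N appearing 3 times, and Q appearing 3 times.
So there are 8! / (3!·3!·2!) = 560 distinguishable arrangements.

560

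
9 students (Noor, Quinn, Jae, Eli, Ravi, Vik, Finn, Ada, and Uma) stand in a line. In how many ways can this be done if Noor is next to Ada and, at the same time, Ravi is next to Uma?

Treat {Noor,Ada} as one block (2 orders) and {Ravi,Uma} as another (2 orders).
That leaves 7 units to arrange: 2 × 2 × 7! = 4 × 5040 = 20160.

20160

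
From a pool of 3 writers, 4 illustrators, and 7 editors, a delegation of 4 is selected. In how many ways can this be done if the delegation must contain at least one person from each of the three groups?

462

Total 4-person selections from all 14: C(14,4) = 1001.
Subtract selections that omit an entire group: no writers → C(11,4) = 330; no illustrators → C(10,4) = 210; no editors → C(7,4) = 35.
Add back selections omitting two groups (i.e. drawn from a single group): C(3,4) + C(4,4) + C(7,4) = 36.
By inclusion–exclusion: 1001 − 575 + 36 = 462.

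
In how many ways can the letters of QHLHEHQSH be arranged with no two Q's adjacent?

There are 9!/(4!·2!) = 7560 arrangements of QHLHEHQSH in total.
If the two Q's are adjacent, glue them into one block, leaving 8 items to arrange: (8)!/(4!) = 1680 ways.
Subtracting, 7560 − 1680 = 5880 arrangements keep the Q's apart.

5880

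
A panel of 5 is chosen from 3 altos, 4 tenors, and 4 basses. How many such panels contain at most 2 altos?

Split by how many altos are chosen (0 through 2).
Sum: C(3,0)·C(8,5) + C(3,1)·C(8,4) + C(3,2)·C(8,3) = 56 + 210 + 168 = 434.

434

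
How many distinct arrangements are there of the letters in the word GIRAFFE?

2520

Letter multiplicities in GIRAFFE: A×1, E×1, F×2, G×1, I×1, R×1.
Dividing 7! = 5040 by 2! = 2 for the repeated letters gives 2520.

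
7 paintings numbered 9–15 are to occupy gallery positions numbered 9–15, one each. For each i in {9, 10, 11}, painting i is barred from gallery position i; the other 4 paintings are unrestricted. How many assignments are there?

3216

Let Aᵢ (for i ∈ {9, 10, 11}) be the placements that put painting i in its forbidden gallery position. Any j of these fix j positions, leaving (7−j)! ways to fill the rest, and there are C(3,j) ways to pick which j.
By inclusion–exclusion, the number of valid placements is Σ_{j=0}^{3} (−1)^j C(3,j)·(7−j)!.
Computing: 5040 − 2160 + 360 − 24 = 3216.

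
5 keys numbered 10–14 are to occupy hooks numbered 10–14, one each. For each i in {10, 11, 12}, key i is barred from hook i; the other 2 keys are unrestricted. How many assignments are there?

64

Let Aᵢ (for i ∈ {10, 11, 12}) be the placements that put key i in its forbidden hook. Any j of these fix j positions, leaving (5−j)! ways to fill the rest, and there are C(3,j) ways to pick which j.
By inclusion–exclusion, the number of valid placements is Σ_{j=0}^{3} (−1)^j C(3,j)·(5−j)!.
Computing: 120 − 72 + 18 − 2 = 64.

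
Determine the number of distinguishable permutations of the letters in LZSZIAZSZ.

7560

Letter multiplicities in LZSZIAZSZ: A×1, I×1, L×1, S×2, Z×4.
Dividing 9! = 362880 by 4!·2! = 48 for the repeated letters gives 7560.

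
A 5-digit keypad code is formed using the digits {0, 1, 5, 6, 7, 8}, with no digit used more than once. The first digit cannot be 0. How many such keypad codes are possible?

600

The first digit has 6−1 = 5 choices (anything except 0).
The remaining 4 digits are filled from the other 5 symbols without repetition: 5 × 4 × 3 × 2 = 120.
Total: 5 × 120 = 600.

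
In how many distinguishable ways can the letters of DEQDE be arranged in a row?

The 5 letters of DEQDE have repeats: D appearing twice and E appearing twice.
The number of distinct arrangements is 5!/(2!·2!) = 120/4 = 30.

30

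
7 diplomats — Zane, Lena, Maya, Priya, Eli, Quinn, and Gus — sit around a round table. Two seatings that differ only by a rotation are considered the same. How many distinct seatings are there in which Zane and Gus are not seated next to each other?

480

All circular seatings of 7 people number (6)! = 720.
Those with Zane next to Gus: fuse the pair into one unit and seat 6 units around a circle — 2·(5)! = 240.
Subtracting, 720 − 240 = 480.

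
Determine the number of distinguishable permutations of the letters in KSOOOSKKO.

1260

Letter multiplicities in KSOOOSKKO: K×3, O×4, S×2.
So there are 9! / (4!·3!·2!) = 1260 distinguishable arrangements.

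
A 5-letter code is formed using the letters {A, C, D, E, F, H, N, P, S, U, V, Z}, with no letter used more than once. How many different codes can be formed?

95040

Choose and order 5 of the 12 symbols: the first letter has 12 options, the next 11, and so on down to 8.
12 × 11 × 10 × 9 × 8 = 95040.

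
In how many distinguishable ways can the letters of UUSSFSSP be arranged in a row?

840

The 8 letters of UUSSFSSP have repeats: S appearing 4 times and U appearing twice.
The number of distinct arrangements is 8!/(4!·2!) = 40320/48 = 840.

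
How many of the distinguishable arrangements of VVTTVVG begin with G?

15

With the first slot taken by G, it remains to arrange the other 6 letters (VVTTVV).
Those 6 letters have T appearing twice and V appearing 4 times, giving (6)!/(4!·2!) = 15.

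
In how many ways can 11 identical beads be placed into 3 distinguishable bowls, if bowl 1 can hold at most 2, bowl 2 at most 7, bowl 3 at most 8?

18

By stars and bars, unrestricted non-negative solutions to x_1+…+x_3 = 11 number C(11+2,2) = 78.
Subtract solutions that violate a single cap (substitute x_i' = x_i − (cap_i+1)): x_1 ≥ 3 gives C(10,2) = 45; x_2 ≥ 8 gives C(5,2) = 10; x_3 ≥ 9 gives C(4,2) = 6. Together 61.
Add back pairs where two caps are both exceeded: 1 + 0 + 0 = 1.
By inclusion–exclusion the count is 78 − 61 + 1 = 18.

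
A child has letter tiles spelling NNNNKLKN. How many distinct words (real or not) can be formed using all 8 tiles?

168

The 8 letters of NNNNKLKN have repeats: K appearing twice and N appearing 5 times.
The number of distinct arrangements is 8!/(5!·2!) = 40320/240 = 168.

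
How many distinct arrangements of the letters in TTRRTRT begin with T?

20

Fix T in the first position and arrange the remaining 6 letters.
Those 6 letters have R appearing 3 times and T appearing 3 times, giving (6)!/(3!·3!) = 20.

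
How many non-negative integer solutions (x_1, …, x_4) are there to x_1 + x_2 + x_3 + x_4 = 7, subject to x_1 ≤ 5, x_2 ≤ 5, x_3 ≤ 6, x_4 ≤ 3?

91

Ignoring the caps, the number of non-negative solutions to x_1+…+x_4 = 7 is C(10,3) = 120.
Subtract solutions that violate a single cap (substitute x_i' = x_i − (cap_i+1)): x_1 ≥ 6 gives C(4,3) = 4; x_2 ≥ 6 gives C(4,3) = 4; x_3 ≥ 7 gives C(3,3) = 1; x_4 ≥ 4 gives C(6,3) = 20. Together 29.
No two caps can be exceeded simultaneously, so the pair terms are all 0.
By inclusion–exclusion the count is 120 − 29 + 0 = 91.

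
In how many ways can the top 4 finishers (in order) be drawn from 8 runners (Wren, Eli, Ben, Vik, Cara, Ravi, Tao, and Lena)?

This is an ordered selection of 4 from 8: P(8,4).
That gives 8 × 7 × 6 × 5 = 1680.

1680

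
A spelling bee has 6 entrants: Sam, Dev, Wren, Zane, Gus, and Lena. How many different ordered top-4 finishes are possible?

360

This is an ordered selection of 4 from 6: P(6,4).
That gives 6 × 5 × 4 × 3 = 360.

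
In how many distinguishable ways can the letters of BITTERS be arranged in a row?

The 7 letters of BITTERS have repeats: T appearing twice.
So there are 7! / (2!) = 2520 distinguishable arrangements.

2520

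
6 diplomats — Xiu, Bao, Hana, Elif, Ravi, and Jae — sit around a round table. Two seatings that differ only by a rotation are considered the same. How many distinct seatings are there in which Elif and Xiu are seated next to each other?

48

Treat {Elif, Xiu} as one unit (2 internal orders) and seat the resulting 5 units around the table: (4)! circular arrangements.
So 2 × (4)! = 2 × 24 = 48.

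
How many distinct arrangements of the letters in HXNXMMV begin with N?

180

With the first slot taken by N, it remains to arrange the other 6 letters (HXXMMV).
Those 6 letters have M appearing twice and X appearing twice, giving (6)!/(2!·2!) = 180.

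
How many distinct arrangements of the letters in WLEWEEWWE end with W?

280

Fix W in the last position and arrange the remaining 8 letters.
Those 8 letters have E appearing 4 times and W appearing 3 times, giving (8)!/(4!·3!) = 280.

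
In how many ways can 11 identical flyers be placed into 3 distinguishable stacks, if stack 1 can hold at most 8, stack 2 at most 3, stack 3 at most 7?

26

Ignoring the caps, the number of non-negative solutions to x_1+…+x_3 = 11 is C(13,2) = 78.
Subtract solutions that violate a single cap (substitute x_i' = x_i − (cap_i+1)): x_1 ≥ 9 gives C(4,2) = 6; x_2 ≥ 4 gives C(9,2) = 36; x_3 ≥ 8 gives C(5,2) = 10. Together 52.
No two caps can be exceeded simultaneously, so the pair terms are all 0.
By inclusion–exclusion the count is 78 − 52 + 0 = 26.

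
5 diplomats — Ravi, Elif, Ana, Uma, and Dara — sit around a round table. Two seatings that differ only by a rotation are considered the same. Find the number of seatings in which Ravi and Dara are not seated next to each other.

Without the restriction there are (4)! = 24 seatings.
Those with Ravi next to Dara: fuse the pair into one unit and seat 4 units around a circle — 2·(3)! = 12.
Subtracting, 24 − 12 = 12.

12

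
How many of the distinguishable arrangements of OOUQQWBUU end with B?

1680

With the last slot taken by B, it remains to arrange the other 8 letters (OOUQQWUU).
Those 8 letters have O appearing twice, Q appearing twice, and U appearing 3 times, giving (8)!/(3!·2!·2!) = 1680.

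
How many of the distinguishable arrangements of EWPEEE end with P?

5

Fix P in the last position and arrange the remaining 5 letters.
Those 5 letters have E appearing 4 times, giving (5)!/(4!) = 5.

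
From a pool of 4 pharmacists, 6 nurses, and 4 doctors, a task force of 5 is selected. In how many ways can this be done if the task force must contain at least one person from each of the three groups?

With no constraint there are C(14,5) = 2002 possible selections.
Subtract selections that omit an entire group: no pharmacists → C(10,5) = 252; no nurses → C(8,5) = 56; no doctors → C(10,5) = 252.
Add back selections omitting two groups (i.e. drawn from a single group): C(4,5) + C(6,5) + C(4,5) = 6.
By inclusion–exclusion: 2002 − 560 + 6 = 1448.

1448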